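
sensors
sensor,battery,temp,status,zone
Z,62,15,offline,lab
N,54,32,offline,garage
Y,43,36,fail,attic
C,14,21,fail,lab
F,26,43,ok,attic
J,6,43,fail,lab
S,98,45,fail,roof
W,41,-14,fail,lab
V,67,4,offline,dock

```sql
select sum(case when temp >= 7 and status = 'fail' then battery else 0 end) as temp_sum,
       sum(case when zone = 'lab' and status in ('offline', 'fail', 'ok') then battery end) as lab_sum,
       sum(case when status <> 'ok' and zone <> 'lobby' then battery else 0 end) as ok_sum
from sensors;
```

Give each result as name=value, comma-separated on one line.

[temp_sum: temp >= 7 and status = 'fail']
sensor=Z: ✗
sensor=N: ✗
sensor=Y: ✓ → 43
sensor=C: ✓ → 14
sensor=F: ✗
sensor=J: ✓ → 6
sensor=S: ✓ → 98
sensor=W: ✗
sensor=V: ✗
temp_sum = 43 + 14 + 6 + 98 = 161
—
[lab_sum: zone = 'lab' and status in ('offline', 'fail', 'ok')]
sensor=Z: ✓ → 62
sensor=N: ✗
sensor=Y: ✗
sensor=C: ✓ → 14
sensor=F: ✗
sensor=J: ✓ → 6
sensor=S: ✗
sensor=W: ✓ → 41
sensor=V: ✗
lab_sum = 62 + 14 + 6 + 41 = 123
—
[ok_sum: status <> 'ok' and zone <> 'lobby']
sensor=Z: ✓ → 62
sensor=N: ✓ → 54
sensor=Y: ✓ → 43
sensor=C: ✓ → 14
sensor=F: ✗
sensor=J: ✓ → 6
sensor=S: ✓ → 98
sensor=W: ✓ → 41
sensor=V: ✓ → 67
ok_sum = 62 + 54 + 43 + 14 + 6 + 98 + 41 + 67 = 385

temp_sum=161, lab_sum=123, ok_sum=385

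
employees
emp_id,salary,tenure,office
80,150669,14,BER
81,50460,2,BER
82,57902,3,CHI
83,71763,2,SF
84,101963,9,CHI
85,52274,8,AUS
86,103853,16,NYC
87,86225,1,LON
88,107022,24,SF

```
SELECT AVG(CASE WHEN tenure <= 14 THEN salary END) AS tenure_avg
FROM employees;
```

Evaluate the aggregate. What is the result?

81608

emp_id=80: ✓ → 150669
emp_id=81: ✓ → 50460
emp_id=82: ✓ → 57902
emp_id=83: ✓ → 71763
emp_id=84: ✓ → 101963
emp_id=85: ✓ → 52274
emp_id=86: ✗
emp_id=87: ✓ → 86225
emp_id=88: ✗
tenure_avg = (150669 + 50460 + 57902 + 71763 + 101963 + 52274 + 86225) / 7 = 81608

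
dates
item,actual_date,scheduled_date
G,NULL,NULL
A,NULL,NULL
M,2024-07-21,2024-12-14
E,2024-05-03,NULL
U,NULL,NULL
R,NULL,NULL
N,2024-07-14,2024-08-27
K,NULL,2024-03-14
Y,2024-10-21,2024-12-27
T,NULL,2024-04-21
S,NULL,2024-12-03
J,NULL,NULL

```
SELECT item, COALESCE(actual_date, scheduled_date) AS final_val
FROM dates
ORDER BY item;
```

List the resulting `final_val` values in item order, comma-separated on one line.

item=A: actual_date=NULL, scheduled_date=NULL (all NULL) → NULL
item=E: actual_date=2024-05-03 → 2024-05-03
item=G: actual_date=NULL, scheduled_date=NULL (all NULL) → NULL
item=J: actual_date=NULL, scheduled_date=NULL (all NULL) → NULL
item=K: actual_date=NULL, scheduled_date=2024-03-14 → 2024-03-14
item=M: actual_date=2024-07-21 → 2024-07-21
item=N: actual_date=2024-07-14 → 2024-07-14
item=R: actual_date=NULL, scheduled_date=NULL (all NULL) → NULL
item=S: actual_date=NULL, scheduled_date=2024-12-03 → 2024-12-03
item=T: actual_date=NULL, scheduled_date=2024-04-21 → 2024-04-21
item=U: actual_date=NULL, scheduled_date=NULL (all NULL) → NULL
item=Y: actual_date=2024-10-21 → 2024-10-21

NULL, 2024-05-03, NULL, NULL, 2024-03-14, 2024-07-21, 2024-07-14, NULL, 2024-12-03, 2024-04-21, NULL, 2024-10-21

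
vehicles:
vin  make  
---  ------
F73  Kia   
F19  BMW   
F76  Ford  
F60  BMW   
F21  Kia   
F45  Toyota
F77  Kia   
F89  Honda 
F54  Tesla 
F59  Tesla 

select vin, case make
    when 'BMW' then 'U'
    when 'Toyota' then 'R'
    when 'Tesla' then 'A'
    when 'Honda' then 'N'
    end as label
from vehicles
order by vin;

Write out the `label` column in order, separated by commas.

vin=F19: make='BMW' → U
vin=F21: (no match → NULL) → NULL
vin=F45: make='Toyota' → R
vin=F54: make='Tesla' → A
vin=F59: make='Tesla' → A
vin=F60: make='BMW' → U
vin=F73: (no match → NULL) → NULL
vin=F76: (no match → NULL) → NULL
vin=F77: (no match → NULL) → NULL
vin=F89: make='Honda' → N

U, NULL, R, A, A, U, NULL, NULL, NULL, N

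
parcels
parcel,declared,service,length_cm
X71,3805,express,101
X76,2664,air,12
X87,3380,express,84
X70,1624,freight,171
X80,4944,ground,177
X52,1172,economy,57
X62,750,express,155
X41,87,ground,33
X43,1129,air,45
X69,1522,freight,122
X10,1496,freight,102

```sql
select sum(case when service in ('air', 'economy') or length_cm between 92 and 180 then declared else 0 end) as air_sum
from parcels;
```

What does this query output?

parcel=X71: ✓ → 3805
parcel=X76: ✓ → 2664
parcel=X87: ✗
parcel=X70: ✓ → 1624
parcel=X80: ✓ → 4944
parcel=X52: ✓ → 1172
parcel=X62: ✓ → 750
parcel=X41: ✗
parcel=X43: ✓ → 1129
parcel=X69: ✓ → 1522
parcel=X10: ✓ → 1496
air_sum = 3805 + 2664 + 1624 + 4944 + 1172 + 750 + 1129 + 1522 + 1496 = 19106

19106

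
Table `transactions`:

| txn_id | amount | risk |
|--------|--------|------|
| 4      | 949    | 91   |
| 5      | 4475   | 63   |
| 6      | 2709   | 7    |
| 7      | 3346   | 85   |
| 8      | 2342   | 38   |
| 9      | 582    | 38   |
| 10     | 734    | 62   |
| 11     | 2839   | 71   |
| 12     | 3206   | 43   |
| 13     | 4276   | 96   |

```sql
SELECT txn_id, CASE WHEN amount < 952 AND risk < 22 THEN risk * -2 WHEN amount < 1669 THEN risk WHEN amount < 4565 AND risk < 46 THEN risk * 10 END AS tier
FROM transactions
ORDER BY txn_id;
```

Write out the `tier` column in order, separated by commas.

91, NULL, 70, NULL, 380, 38, 62, NULL, 430, NULL

txn_id=4: amount < 1669 → 91
txn_id=5: (no match → NULL) → NULL
txn_id=6: amount < 4565 AND risk < 46 → 70
txn_id=7: (no match → NULL) → NULL
txn_id=8: amount < 4565 AND risk < 46 → 380
txn_id=9: amount < 1669 → 38
txn_id=10: amount < 1669 → 62
txn_id=11: (no match → NULL) → NULL
txn_id=12: amount < 4565 AND risk < 46 → 430
txn_id=13: (no match → NULL) → NULL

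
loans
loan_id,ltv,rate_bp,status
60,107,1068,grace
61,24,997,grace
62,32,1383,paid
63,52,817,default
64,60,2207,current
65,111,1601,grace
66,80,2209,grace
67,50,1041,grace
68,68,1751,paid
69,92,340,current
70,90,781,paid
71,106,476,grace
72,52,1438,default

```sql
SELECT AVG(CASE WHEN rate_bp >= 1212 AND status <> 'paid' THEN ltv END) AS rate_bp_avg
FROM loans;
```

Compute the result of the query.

75.75

loan_id=60: ✗
loan_id=61: ✗
loan_id=62: ✗
loan_id=63: ✗
loan_id=64: ✓ → 60
loan_id=65: ✓ → 111
loan_id=66: ✓ → 80
loan_id=67: ✗
loan_id=68: ✗
loan_id=69: ✗
loan_id=70: ✗
loan_id=71: ✗
loan_id=72: ✓ → 52
rate_bp_avg = (60 + 111 + 80 + 52) / 4 = 75.75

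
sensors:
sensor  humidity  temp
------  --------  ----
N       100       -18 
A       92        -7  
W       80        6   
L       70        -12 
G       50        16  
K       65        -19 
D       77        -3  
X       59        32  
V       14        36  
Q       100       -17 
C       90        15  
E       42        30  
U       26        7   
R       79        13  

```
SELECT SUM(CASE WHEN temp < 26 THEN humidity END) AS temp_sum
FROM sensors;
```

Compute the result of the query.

sensor=N: ✓ → 100
sensor=A: ✓ → 92
sensor=W: ✓ → 80
sensor=L: ✓ → 70
sensor=G: ✓ → 50
sensor=K: ✓ → 65
sensor=D: ✓ → 77
sensor=X: ✗
sensor=V: ✗
sensor=Q: ✓ → 100
sensor=C: ✓ → 90
sensor=E: ✗
sensor=U: ✓ → 26
sensor=R: ✓ → 79
temp_sum = 100 + 92 + 80 + 70 + 50 + 65 + 77 + 100 + 90 + 26 + 79 = 829

829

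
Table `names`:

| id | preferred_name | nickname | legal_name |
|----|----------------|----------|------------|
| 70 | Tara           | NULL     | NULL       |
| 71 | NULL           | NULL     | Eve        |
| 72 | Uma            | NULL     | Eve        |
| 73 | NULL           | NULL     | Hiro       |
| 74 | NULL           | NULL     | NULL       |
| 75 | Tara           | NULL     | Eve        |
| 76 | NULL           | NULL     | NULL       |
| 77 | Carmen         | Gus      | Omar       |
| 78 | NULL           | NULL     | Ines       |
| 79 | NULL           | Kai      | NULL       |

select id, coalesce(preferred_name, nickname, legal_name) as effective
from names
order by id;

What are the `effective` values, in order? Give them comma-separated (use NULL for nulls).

id=70: preferred_name=Tara → Tara
id=71: preferred_name=NULL, nickname=NULL, legal_name=Eve → Eve
id=72: preferred_name=Uma → Uma
id=73: preferred_name=NULL, nickname=NULL, legal_name=Hiro → Hiro
id=74: preferred_name=NULL, nickname=NULL, legal_name=NULL (all NULL) → NULL
id=75: preferred_name=Tara → Tara
id=76: preferred_name=NULL, nickname=NULL, legal_name=NULL (all NULL) → NULL
id=77: preferred_name=Carmen → Carmen
id=78: preferred_name=NULL, nickname=NULL, legal_name=Ines → Ines
id=79: preferred_name=NULL, nickname=Kai → Kai

Tara, Eve, Uma, Hiro, NULL, Tara, NULL, Carmen, Ines, Kai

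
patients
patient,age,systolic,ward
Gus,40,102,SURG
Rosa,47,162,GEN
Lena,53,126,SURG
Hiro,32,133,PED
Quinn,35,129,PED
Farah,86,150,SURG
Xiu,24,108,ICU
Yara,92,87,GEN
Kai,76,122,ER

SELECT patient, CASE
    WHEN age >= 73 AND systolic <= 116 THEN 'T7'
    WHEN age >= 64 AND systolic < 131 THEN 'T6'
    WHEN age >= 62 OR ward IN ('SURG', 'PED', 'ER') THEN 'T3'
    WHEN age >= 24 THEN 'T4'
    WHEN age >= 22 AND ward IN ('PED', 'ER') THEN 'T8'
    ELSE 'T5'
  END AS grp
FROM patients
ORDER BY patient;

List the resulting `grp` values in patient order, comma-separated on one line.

patient=Farah: age >= 62 OR ward IN ('SURG', 'PED', 'ER') → T3
patient=Gus: age >= 62 OR ward IN ('SURG', 'PED', 'ER') → T3
patient=Hiro: age >= 62 OR ward IN ('SURG', 'PED', 'ER') → T3
patient=Kai: age >= 64 AND systolic < 131 → T6
patient=Lena: age >= 62 OR ward IN ('SURG', 'PED', 'ER') → T3
patient=Quinn: age >= 62 OR ward IN ('SURG', 'PED', 'ER') → T3
patient=Rosa: age >= 24 → T4
patient=Xiu: age >= 24 → T4
patient=Yara: age >= 73 AND systolic <= 116 → T7

T3, T3, T3, T6, T3, T3, T4, T4, T7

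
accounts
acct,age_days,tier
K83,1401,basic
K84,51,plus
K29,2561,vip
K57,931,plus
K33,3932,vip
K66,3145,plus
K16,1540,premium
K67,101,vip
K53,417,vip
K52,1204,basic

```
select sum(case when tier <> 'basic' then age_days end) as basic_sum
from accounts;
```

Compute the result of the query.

12678

acct=K83: ✗
acct=K84: ✓ → 51
acct=K29: ✓ → 2561
acct=K57: ✓ → 931
acct=K33: ✓ → 3932
acct=K66: ✓ → 3145
acct=K16: ✓ → 1540
acct=K67: ✓ → 101
acct=K53: ✓ → 417
acct=K52: ✗
basic_sum = 51 + 2561 + 931 + 3932 + 3145 + 1540 + 101 + 417 = 12678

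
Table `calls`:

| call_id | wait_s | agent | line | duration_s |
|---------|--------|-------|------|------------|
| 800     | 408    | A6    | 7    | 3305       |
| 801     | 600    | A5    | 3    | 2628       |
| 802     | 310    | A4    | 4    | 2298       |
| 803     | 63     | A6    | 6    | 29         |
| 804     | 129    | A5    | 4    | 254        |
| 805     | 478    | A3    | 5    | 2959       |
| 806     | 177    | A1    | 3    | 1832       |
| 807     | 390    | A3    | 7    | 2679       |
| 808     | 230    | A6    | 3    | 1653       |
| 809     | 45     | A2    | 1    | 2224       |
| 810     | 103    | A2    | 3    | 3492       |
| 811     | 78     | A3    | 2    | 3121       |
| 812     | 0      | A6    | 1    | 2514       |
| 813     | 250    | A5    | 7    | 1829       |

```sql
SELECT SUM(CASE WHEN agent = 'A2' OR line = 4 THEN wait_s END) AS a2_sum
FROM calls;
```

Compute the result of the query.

call_id=800: ✗
call_id=801: ✗
call_id=802: ✓ → 310
call_id=803: ✗
call_id=804: ✓ → 129
call_id=805: ✗
call_id=806: ✗
call_id=807: ✗
call_id=808: ✗
call_id=809: ✓ → 45
call_id=810: ✓ → 103
call_id=811: ✗
call_id=812: ✗
call_id=813: ✗
a2_sum = 310 + 129 + 45 + 103 = 587

587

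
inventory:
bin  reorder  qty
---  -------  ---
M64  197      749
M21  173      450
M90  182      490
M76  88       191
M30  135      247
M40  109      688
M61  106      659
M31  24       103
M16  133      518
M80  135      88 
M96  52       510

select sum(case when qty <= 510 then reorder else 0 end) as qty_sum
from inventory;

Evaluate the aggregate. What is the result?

789

bin=M64: ✗
bin=M21: ✓ → 173
bin=M90: ✓ → 182
bin=M76: ✓ → 88
bin=M30: ✓ → 135
bin=M40: ✗
bin=M61: ✗
bin=M31: ✓ → 24
bin=M16: ✗
bin=M80: ✓ → 135
bin=M96: ✓ → 52
qty_sum = 173 + 182 + 88 + 135 + 24 + 135 + 52 = 789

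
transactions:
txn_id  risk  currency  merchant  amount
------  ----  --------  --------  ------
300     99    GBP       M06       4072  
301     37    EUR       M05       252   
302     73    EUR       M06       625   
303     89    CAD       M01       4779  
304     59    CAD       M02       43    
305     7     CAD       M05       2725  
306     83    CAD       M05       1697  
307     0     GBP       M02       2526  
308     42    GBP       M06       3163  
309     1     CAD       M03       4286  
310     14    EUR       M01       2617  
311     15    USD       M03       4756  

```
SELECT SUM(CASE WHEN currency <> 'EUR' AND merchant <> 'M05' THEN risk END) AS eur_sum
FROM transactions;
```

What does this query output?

305

txn_id=300: ✓ → 99
txn_id=301: ✗
txn_id=302: ✗
txn_id=303: ✓ → 89
txn_id=304: ✓ → 59
txn_id=305: ✗
txn_id=306: ✗
txn_id=307: ✓ → 0
txn_id=308: ✓ → 42
txn_id=309: ✓ → 1
txn_id=310: ✗
txn_id=311: ✓ → 15
eur_sum = 99 + 89 + 59 + 42 + 1 + 15 = 305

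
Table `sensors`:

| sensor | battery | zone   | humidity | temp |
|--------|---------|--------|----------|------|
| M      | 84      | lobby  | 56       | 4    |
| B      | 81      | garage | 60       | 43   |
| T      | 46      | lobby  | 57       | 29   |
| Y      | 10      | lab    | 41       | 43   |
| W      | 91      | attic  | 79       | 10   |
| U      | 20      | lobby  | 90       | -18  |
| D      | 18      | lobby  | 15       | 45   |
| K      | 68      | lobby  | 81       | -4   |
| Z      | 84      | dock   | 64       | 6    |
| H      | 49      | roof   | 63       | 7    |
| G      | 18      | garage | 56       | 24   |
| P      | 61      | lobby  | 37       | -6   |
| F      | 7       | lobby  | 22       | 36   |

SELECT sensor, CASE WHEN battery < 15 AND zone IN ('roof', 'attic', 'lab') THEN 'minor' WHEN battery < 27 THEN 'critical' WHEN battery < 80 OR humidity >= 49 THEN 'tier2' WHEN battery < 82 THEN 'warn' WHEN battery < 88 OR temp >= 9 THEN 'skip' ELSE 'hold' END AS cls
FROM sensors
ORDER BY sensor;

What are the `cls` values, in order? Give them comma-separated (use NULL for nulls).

sensor=B: battery < 80 OR humidity >= 49 → tier2
sensor=D: battery < 27 → critical
sensor=F: battery < 27 → critical
sensor=G: battery < 27 → critical
sensor=H: battery < 80 OR humidity >= 49 → tier2
sensor=K: battery < 80 OR humidity >= 49 → tier2
sensor=M: battery < 80 OR humidity >= 49 → tier2
sensor=P: battery < 80 OR humidity >= 49 → tier2
sensor=T: battery < 80 OR humidity >= 49 → tier2
sensor=U: battery < 27 → critical
sensor=W: battery < 80 OR humidity >= 49 → tier2
sensor=Y: battery < 15 AND zone IN ('roof', 'attic', 'lab') → minor
sensor=Z: battery < 80 OR humidity >= 49 → tier2

tier2, critical, critical, critical, tier2, tier2, tier2, tier2, tier2, critical, tier2, minor, tier2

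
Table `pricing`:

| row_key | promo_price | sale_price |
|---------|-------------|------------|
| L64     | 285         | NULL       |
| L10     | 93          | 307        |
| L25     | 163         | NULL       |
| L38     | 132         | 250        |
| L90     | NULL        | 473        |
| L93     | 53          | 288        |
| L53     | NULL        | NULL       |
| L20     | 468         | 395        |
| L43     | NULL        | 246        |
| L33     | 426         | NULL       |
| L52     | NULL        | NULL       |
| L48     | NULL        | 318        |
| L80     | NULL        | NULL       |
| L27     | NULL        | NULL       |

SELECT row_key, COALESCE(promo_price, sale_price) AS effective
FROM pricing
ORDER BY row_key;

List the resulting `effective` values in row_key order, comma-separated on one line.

93, 468, 163, NULL, 426, 132, 246, 318, NULL, NULL, 285, NULL, 473, 53

row_key=L10: promo_price=93 → 93
row_key=L20: promo_price=468 → 468
row_key=L25: promo_price=163 → 163
row_key=L27: promo_price=NULL, sale_price=NULL (all NULL) → NULL
row_key=L33: promo_price=426 → 426
row_key=L38: promo_price=132 → 132
row_key=L43: promo_price=NULL, sale_price=246 → 246
row_key=L48: promo_price=NULL, sale_price=318 → 318
row_key=L52: promo_price=NULL, sale_price=NULL (all NULL) → NULL
row_key=L53: promo_price=NULL, sale_price=NULL (all NULL) → NULL
row_key=L64: promo_price=285 → 285
row_key=L80: promo_price=NULL, sale_price=NULL (all NULL) → NULL
row_key=L90: promo_price=NULL, sale_price=473 → 473
row_key=L93: promo_price=53 → 53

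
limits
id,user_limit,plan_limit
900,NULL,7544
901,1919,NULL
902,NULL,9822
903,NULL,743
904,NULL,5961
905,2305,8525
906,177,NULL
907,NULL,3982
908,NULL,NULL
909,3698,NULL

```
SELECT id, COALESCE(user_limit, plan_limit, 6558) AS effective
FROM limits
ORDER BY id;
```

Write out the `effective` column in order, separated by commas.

7544, 1919, 9822, 743, 5961, 2305, 177, 3982, 6558, 3698

id=900: user_limit=NULL, plan_limit=7544 → 7544
id=901: user_limit=1919 → 1919
id=902: user_limit=NULL, plan_limit=9822 → 9822
id=903: user_limit=NULL, plan_limit=743 → 743
id=904: user_limit=NULL, plan_limit=5961 → 5961
id=905: user_limit=2305 → 2305
id=906: user_limit=177 → 177
id=907: user_limit=NULL, plan_limit=3982 → 3982
id=908: user_limit=NULL, plan_limit=NULL, → literal 6558 → 6558
id=909: user_limit=3698 → 3698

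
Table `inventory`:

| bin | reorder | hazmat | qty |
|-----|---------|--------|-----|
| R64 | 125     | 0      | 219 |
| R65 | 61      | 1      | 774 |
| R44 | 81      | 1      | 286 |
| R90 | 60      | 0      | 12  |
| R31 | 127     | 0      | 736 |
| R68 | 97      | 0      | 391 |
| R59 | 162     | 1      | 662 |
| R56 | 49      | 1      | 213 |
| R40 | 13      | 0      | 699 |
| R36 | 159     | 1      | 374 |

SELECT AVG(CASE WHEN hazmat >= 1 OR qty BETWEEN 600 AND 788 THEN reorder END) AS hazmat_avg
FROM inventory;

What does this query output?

bin=R64: ✗
bin=R65: ✓ → 61
bin=R44: ✓ → 81
bin=R90: ✗
bin=R31: ✓ → 127
bin=R68: ✗
bin=R59: ✓ → 162
bin=R56: ✓ → 49
bin=R40: ✓ → 13
bin=R36: ✓ → 159
hazmat_avg = (61 + 81 + 127 + 162 + 49 + 13 + 159) / 7 = 93.1428571429

93.1428571429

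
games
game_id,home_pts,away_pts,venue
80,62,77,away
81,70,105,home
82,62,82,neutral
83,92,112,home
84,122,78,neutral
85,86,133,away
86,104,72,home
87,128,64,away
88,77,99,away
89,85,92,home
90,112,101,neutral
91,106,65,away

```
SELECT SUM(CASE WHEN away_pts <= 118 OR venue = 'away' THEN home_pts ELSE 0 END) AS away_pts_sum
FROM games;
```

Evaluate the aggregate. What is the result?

1106

game_id=80: ✓ → 62
game_id=81: ✓ → 70
game_id=82: ✓ → 62
game_id=83: ✓ → 92
game_id=84: ✓ → 122
game_id=85: ✓ → 86
game_id=86: ✓ → 104
game_id=87: ✓ → 128
game_id=88: ✓ → 77
game_id=89: ✓ → 85
game_id=90: ✓ → 112
game_id=91: ✓ → 106
away_pts_sum = 62 + 70 + 62 + 92 + 122 + 86 + 104 + 128 + 77 + 85 + 112 + 106 = 1106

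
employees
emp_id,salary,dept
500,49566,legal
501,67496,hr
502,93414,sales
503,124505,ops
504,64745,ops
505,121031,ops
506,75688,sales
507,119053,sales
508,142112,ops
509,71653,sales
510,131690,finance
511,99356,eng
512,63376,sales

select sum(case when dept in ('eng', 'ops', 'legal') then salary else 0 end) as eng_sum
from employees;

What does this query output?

601315

emp_id=500: ✓ → 49566
emp_id=501: ✗
emp_id=502: ✗
emp_id=503: ✓ → 124505
emp_id=504: ✓ → 64745
emp_id=505: ✓ → 121031
emp_id=506: ✗
emp_id=507: ✗
emp_id=508: ✓ → 142112
emp_id=509: ✗
emp_id=510: ✗
emp_id=511: ✓ → 99356
emp_id=512: ✗
eng_sum = 49566 + 124505 + 64745 + 121031 + 142112 + 99356 = 601315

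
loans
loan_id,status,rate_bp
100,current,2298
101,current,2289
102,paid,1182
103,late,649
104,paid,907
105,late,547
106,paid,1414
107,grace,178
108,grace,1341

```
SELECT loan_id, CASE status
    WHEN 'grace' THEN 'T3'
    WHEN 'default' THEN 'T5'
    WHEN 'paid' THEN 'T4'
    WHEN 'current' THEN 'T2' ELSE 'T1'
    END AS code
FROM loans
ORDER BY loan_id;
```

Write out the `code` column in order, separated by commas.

loan_id=100: status='current' → T2
loan_id=101: status='current' → T2
loan_id=102: status='paid' → T4
loan_id=103: ELSE → T1
loan_id=104: status='paid' → T4
loan_id=105: ELSE → T1
loan_id=106: status='paid' → T4
loan_id=107: status='grace' → T3
loan_id=108: status='grace' → T3

T2, T2, T4, T1, T4, T1, T4, T3, T3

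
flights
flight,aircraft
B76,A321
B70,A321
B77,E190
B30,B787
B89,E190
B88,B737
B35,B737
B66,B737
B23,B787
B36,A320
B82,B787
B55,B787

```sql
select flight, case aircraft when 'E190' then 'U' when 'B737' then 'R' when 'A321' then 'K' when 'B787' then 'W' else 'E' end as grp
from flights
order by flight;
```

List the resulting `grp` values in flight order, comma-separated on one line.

flight=B23: aircraft='B787' → W
flight=B30: aircraft='B787' → W
flight=B35: aircraft='B737' → R
flight=B36: ELSE → E
flight=B55: aircraft='B787' → W
flight=B66: aircraft='B737' → R
flight=B70: aircraft='A321' → K
flight=B76: aircraft='A321' → K
flight=B77: aircraft='E190' → U
flight=B82: aircraft='B787' → W
flight=B88: aircraft='B737' → R
flight=B89: aircraft='E190' → U

W, W, R, E, W, R, K, K, U, W, R, U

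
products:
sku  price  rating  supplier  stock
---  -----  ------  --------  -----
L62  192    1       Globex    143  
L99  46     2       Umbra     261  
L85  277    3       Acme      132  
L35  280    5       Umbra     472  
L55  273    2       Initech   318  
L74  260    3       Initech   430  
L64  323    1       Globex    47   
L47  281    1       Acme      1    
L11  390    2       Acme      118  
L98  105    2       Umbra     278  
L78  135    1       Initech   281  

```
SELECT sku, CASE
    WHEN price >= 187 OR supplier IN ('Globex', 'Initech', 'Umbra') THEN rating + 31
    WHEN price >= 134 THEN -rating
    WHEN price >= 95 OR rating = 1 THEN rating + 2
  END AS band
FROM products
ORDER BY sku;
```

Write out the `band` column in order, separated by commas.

33, 36, 32, 33, 32, 32, 34, 32, 34, 33, 33

sku=L11: price >= 187 OR supplier IN ('Globex', 'Initech', 'Umbra') → 33
sku=L35: price >= 187 OR supplier IN ('Globex', 'Initech', 'Umbra') → 36
sku=L47: price >= 187 OR supplier IN ('Globex', 'Initech', 'Umbra') → 32
sku=L55: price >= 187 OR supplier IN ('Globex', 'Initech', 'Umbra') → 33
sku=L62: price >= 187 OR supplier IN ('Globex', 'Initech', 'Umbra') → 32
sku=L64: price >= 187 OR supplier IN ('Globex', 'Initech', 'Umbra') → 32
sku=L74: price >= 187 OR supplier IN ('Globex', 'Initech', 'Umbra') → 34
sku=L78: price >= 187 OR supplier IN ('Globex', 'Initech', 'Umbra') → 32
sku=L85: price >= 187 OR supplier IN ('Globex', 'Initech', 'Umbra') → 34
sku=L98: price >= 187 OR supplier IN ('Globex', 'Initech', 'Umbra') → 33
sku=L99: price >= 187 OR supplier IN ('Globex', 'Initech', 'Umbra') → 33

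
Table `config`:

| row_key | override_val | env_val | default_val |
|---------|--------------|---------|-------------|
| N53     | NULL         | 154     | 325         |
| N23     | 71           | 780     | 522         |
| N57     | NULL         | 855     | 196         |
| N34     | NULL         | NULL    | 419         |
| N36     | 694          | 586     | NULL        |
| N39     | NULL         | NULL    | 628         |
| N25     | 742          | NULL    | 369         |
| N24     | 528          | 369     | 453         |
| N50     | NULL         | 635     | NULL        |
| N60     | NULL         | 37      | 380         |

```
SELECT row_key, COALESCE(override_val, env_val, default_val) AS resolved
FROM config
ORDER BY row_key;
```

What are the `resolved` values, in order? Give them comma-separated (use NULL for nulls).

row_key=N23: override_val=71 → 71
row_key=N24: override_val=528 → 528
row_key=N25: override_val=742 → 742
row_key=N34: override_val=NULL, env_val=NULL, default_val=419 → 419
row_key=N36: override_val=694 → 694
row_key=N39: override_val=NULL, env_val=NULL, default_val=628 → 628
row_key=N50: override_val=NULL, env_val=635 → 635
row_key=N53: override_val=NULL, env_val=154 → 154
row_key=N57: override_val=NULL, env_val=855 → 855
row_key=N60: override_val=NULL, env_val=37 → 37

71, 528, 742, 419, 694, 628, 635, 154, 855, 37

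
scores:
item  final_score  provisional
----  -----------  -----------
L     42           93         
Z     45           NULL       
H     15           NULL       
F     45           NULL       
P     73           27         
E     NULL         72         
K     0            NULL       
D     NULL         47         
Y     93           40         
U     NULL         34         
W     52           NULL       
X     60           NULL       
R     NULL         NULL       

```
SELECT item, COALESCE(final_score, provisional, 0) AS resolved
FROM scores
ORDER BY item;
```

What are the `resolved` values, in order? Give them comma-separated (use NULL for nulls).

item=D: final_score=NULL, provisional=47 → 47
item=E: final_score=NULL, provisional=72 → 72
item=F: final_score=45 → 45
item=H: final_score=15 → 15
item=K: final_score=0 → 0
item=L: final_score=42 → 42
item=P: final_score=73 → 73
item=R: final_score=NULL, provisional=NULL, → literal 0 → 0
item=U: final_score=NULL, provisional=34 → 34
item=W: final_score=52 → 52
item=X: final_score=60 → 60
item=Y: final_score=93 → 93
item=Z: final_score=45 → 45

47, 72, 45, 15, 0, 42, 73, 0, 34, 52, 60, 93, 45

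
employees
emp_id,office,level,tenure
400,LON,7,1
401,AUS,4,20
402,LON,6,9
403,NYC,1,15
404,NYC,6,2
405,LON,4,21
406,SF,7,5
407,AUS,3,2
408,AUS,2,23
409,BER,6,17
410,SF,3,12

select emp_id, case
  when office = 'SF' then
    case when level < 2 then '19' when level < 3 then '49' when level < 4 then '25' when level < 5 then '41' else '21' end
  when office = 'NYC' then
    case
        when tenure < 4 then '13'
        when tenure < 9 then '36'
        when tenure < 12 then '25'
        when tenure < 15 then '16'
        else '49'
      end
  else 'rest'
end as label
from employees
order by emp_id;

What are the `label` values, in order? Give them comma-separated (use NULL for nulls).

rest, rest, rest, 49, 13, rest, 21, rest, rest, rest, 25

emp_id=400: office='LON' → outer ELSE → rest
emp_id=401: office='AUS' → outer ELSE → rest
emp_id=402: office='LON' → outer ELSE → rest
emp_id=403: office='NYC' → inner[ELSE] → 49
emp_id=404: office='NYC' → inner[tenure < 4] → 13
emp_id=405: office='LON' → outer ELSE → rest
emp_id=406: office='SF' → inner[ELSE] → 21
emp_id=407: office='AUS' → outer ELSE → rest
emp_id=408: office='AUS' → outer ELSE → rest
emp_id=409: office='BER' → outer ELSE → rest
emp_id=410: office='SF' → inner[level < 4] → 25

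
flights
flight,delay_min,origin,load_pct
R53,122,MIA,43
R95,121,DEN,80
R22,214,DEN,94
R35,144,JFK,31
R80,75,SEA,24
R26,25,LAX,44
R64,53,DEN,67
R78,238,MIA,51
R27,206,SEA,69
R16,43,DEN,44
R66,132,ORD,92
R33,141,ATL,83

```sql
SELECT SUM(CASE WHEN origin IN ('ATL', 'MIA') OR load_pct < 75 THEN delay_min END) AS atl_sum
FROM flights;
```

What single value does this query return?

flight=R53: ✓ → 122
flight=R95: ✗
flight=R22: ✗
flight=R35: ✓ → 144
flight=R80: ✓ → 75
flight=R26: ✓ → 25
flight=R64: ✓ → 53
flight=R78: ✓ → 238
flight=R27: ✓ → 206
flight=R16: ✓ → 43
flight=R66: ✗
flight=R33: ✓ → 141
atl_sum = 122 + 144 + 75 + 25 + 53 + 238 + 206 + 43 + 141 = 1047

1047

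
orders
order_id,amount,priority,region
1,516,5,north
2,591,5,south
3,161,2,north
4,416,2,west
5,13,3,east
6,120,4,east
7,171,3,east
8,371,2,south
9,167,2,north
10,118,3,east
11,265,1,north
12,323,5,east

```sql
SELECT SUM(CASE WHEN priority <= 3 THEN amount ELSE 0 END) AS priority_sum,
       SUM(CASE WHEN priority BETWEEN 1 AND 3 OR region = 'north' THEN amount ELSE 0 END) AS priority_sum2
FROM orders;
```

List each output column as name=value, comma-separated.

priority_sum=1682, priority_sum2=2198

[priority_sum: priority <= 3]
order_id=1: ✗
order_id=2: ✗
order_id=3: ✓ → 161
order_id=4: ✓ → 416
order_id=5: ✓ → 13
order_id=6: ✗
order_id=7: ✓ → 171
order_id=8: ✓ → 371
order_id=9: ✓ → 167
order_id=10: ✓ → 118
order_id=11: ✓ → 265
order_id=12: ✗
priority_sum = 161 + 416 + 13 + 171 + 371 + 167 + 118 + 265 = 1682
—
[priority_sum2: priority BETWEEN 1 AND 3 OR region = 'north']
order_id=1: ✓ → 516
order_id=2: ✗
order_id=3: ✓ → 161
order_id=4: ✓ → 416
order_id=5: ✓ → 13
order_id=6: ✗
order_id=7: ✓ → 171
order_id=8: ✓ → 371
order_id=9: ✓ → 167
order_id=10: ✓ → 118
order_id=11: ✓ → 265
order_id=12: ✗
priority_sum2 = 516 + 161 + 416 + 13 + 171 + 371 + 167 + 118 + 265 = 2198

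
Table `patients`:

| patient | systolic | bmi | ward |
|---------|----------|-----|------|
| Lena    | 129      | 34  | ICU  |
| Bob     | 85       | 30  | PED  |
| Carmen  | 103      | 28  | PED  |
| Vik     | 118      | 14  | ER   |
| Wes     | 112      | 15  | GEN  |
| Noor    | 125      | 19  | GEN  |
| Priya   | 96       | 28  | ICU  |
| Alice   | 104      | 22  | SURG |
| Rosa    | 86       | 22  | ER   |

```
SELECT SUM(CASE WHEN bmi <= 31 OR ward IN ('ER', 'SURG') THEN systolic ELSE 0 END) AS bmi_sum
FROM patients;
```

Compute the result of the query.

829

patient=Lena: ✗
patient=Bob: ✓ → 85
patient=Carmen: ✓ → 103
patient=Vik: ✓ → 118
patient=Wes: ✓ → 112
patient=Noor: ✓ → 125
patient=Priya: ✓ → 96
patient=Alice: ✓ → 104
patient=Rosa: ✓ → 86
bmi_sum = 85 + 103 + 118 + 112 + 125 + 96 + 104 + 86 = 829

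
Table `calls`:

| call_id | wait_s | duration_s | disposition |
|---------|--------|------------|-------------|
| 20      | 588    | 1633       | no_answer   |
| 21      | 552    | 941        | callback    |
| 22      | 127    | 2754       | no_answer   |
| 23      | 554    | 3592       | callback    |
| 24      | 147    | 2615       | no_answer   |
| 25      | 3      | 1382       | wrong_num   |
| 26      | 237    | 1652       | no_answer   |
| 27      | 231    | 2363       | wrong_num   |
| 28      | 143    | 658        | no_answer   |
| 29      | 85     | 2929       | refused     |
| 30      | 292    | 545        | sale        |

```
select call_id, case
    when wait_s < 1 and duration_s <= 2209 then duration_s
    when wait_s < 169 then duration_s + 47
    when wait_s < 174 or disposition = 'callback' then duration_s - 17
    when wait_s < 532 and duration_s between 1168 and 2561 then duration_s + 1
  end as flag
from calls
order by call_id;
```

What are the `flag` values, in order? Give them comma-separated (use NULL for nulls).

call_id=20: (no match → NULL) → NULL
call_id=21: wait_s < 174 or disposition = 'callback' → 924
call_id=22: wait_s < 169 → 2801
call_id=23: wait_s < 174 or disposition = 'callback' → 3575
call_id=24: wait_s < 169 → 2662
call_id=25: wait_s < 169 → 1429
call_id=26: wait_s < 532 and duration_s between 1168 and 2561 → 1653
call_id=27: wait_s < 532 and duration_s between 1168 and 2561 → 2364
call_id=28: wait_s < 169 → 705
call_id=29: wait_s < 169 → 2976
call_id=30: (no match → NULL) → NULL

NULL, 924, 2801, 3575, 2662, 1429, 1653, 2364, 705, 2976, NULL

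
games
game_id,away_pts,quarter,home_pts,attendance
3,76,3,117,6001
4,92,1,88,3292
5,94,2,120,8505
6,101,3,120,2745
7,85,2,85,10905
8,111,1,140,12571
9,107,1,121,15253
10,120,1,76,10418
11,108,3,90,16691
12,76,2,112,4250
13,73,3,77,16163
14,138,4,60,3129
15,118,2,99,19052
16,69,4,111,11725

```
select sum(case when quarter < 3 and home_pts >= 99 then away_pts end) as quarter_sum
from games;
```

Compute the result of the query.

506

game_id=3: ✗
game_id=4: ✗
game_id=5: ✓ → 94
game_id=6: ✗
game_id=7: ✗
game_id=8: ✓ → 111
game_id=9: ✓ → 107
game_id=10: ✗
game_id=11: ✗
game_id=12: ✓ → 76
game_id=13: ✗
game_id=14: ✗
game_id=15: ✓ → 118
game_id=16: ✗
quarter_sum = 94 + 111 + 107 + 76 + 118 = 506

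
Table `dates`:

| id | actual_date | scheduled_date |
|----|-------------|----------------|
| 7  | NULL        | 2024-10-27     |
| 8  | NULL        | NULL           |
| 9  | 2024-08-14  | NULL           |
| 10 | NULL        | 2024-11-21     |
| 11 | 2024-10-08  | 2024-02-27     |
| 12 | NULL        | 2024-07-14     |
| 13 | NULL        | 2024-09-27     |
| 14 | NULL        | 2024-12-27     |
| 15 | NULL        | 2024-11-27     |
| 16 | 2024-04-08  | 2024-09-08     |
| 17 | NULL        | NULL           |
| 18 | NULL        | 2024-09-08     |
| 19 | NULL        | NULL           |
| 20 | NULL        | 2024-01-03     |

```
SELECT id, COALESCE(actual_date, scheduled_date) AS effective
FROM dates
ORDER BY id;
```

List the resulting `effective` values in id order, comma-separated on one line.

2024-10-27, NULL, 2024-08-14, 2024-11-21, 2024-10-08, 2024-07-14, 2024-09-27, 2024-12-27, 2024-11-27, 2024-04-08, NULL, 2024-09-08, NULL, 2024-01-03

id=7: actual_date=NULL, scheduled_date=2024-10-27 → 2024-10-27
id=8: actual_date=NULL, scheduled_date=NULL (all NULL) → NULL
id=9: actual_date=2024-08-14 → 2024-08-14
id=10: actual_date=NULL, scheduled_date=2024-11-21 → 2024-11-21
id=11: actual_date=2024-10-08 → 2024-10-08
id=12: actual_date=NULL, scheduled_date=2024-07-14 → 2024-07-14
id=13: actual_date=NULL, scheduled_date=2024-09-27 → 2024-09-27
id=14: actual_date=NULL, scheduled_date=2024-12-27 → 2024-12-27
id=15: actual_date=NULL, scheduled_date=2024-11-27 → 2024-11-27
id=16: actual_date=2024-04-08 → 2024-04-08
id=17: actual_date=NULL, scheduled_date=NULL (all NULL) → NULL
id=18: actual_date=NULL, scheduled_date=2024-09-08 → 2024-09-08
id=19: actual_date=NULL, scheduled_date=NULL (all NULL) → NULL
id=20: actual_date=NULL, scheduled_date=2024-01-03 → 2024-01-03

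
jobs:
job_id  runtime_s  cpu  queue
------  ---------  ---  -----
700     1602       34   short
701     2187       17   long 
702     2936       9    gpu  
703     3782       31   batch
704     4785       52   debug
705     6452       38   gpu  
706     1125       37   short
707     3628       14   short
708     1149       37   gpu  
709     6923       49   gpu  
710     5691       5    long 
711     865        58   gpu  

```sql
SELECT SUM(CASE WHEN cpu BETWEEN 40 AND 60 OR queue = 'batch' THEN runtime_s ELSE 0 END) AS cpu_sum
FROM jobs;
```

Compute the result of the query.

16355

job_id=700: ✗
job_id=701: ✗
job_id=702: ✗
job_id=703: ✓ → 3782
job_id=704: ✓ → 4785
job_id=705: ✗
job_id=706: ✗
job_id=707: ✗
job_id=708: ✗
job_id=709: ✓ → 6923
job_id=710: ✗
job_id=711: ✓ → 865
cpu_sum = 3782 + 4785 + 6923 + 865 = 16355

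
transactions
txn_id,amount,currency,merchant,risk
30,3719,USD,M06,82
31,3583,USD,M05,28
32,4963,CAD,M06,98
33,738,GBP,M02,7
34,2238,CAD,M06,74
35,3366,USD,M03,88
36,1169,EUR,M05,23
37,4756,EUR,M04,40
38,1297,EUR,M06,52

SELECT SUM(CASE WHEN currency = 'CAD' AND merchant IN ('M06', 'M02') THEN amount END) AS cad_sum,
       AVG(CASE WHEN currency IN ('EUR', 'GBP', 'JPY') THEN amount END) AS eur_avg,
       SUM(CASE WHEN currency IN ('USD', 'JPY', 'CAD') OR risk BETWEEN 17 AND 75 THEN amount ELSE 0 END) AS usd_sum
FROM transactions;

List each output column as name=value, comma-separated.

cad_sum=7201, eur_avg=1990, usd_sum=25091

[cad_sum: currency = 'CAD' AND merchant IN ('M06', 'M02')]
txn_id=30: ✗
txn_id=31: ✗
txn_id=32: ✓ → 4963
txn_id=33: ✗
txn_id=34: ✓ → 2238
txn_id=35: ✗
txn_id=36: ✗
txn_id=37: ✗
txn_id=38: ✗
cad_sum = 4963 + 2238 = 7201
—
[eur_avg: currency IN ('EUR', 'GBP', 'JPY')]
txn_id=30: ✗
txn_id=31: ✗
txn_id=32: ✗
txn_id=33: ✓ → 738
txn_id=34: ✗
txn_id=35: ✗
txn_id=36: ✓ → 1169
txn_id=37: ✓ → 4756
txn_id=38: ✓ → 1297
eur_avg = (738 + 1169 + 4756 + 1297) / 4 = 1990
—
[usd_sum: currency IN ('USD', 'JPY', 'CAD') OR risk BETWEEN 17 AND 75]
txn_id=30: ✓ → 3719
txn_id=31: ✓ → 3583
txn_id=32: ✓ → 4963
txn_id=33: ✗
txn_id=34: ✓ → 2238
txn_id=35: ✓ → 3366
txn_id=36: ✓ → 1169
txn_id=37: ✓ → 4756
txn_id=38: ✓ → 1297
usd_sum = 3719 + 3583 + 4963 + 2238 + 3366 + 1169 + 4756 + 1297 = 25091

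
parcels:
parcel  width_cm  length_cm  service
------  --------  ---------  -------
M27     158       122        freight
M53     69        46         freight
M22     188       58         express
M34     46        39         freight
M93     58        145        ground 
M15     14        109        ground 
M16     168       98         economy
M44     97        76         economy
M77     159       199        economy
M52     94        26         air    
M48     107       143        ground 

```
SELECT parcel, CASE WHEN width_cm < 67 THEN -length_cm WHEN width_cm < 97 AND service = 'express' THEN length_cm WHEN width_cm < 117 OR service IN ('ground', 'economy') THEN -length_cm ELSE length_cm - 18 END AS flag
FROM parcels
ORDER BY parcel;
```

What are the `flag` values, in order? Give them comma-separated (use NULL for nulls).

parcel=M15: width_cm < 67 → -109
parcel=M16: width_cm < 117 OR service IN ('ground', 'economy') → -98
parcel=M22: ELSE → 40
parcel=M27: ELSE → 104
parcel=M34: width_cm < 67 → -39
parcel=M44: width_cm < 117 OR service IN ('ground', 'economy') → -76
parcel=M48: width_cm < 117 OR service IN ('ground', 'economy') → -143
parcel=M52: width_cm < 117 OR service IN ('ground', 'economy') → -26
parcel=M53: width_cm < 117 OR service IN ('ground', 'economy') → -46
parcel=M77: width_cm < 117 OR service IN ('ground', 'economy') → -199
parcel=M93: width_cm < 67 → -145

-109, -98, 40, 104, -39, -76, -143, -26, -46, -199, -145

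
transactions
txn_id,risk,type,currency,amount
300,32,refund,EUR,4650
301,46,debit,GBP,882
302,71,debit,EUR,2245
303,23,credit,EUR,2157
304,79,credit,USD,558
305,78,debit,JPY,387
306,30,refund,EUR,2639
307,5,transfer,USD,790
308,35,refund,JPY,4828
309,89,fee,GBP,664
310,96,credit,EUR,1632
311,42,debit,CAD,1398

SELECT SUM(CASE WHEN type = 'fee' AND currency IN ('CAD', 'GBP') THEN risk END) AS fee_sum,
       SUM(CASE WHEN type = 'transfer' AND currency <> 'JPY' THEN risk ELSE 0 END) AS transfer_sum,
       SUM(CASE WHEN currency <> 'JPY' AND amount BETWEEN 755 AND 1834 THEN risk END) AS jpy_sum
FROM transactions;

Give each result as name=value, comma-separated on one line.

fee_sum=89, transfer_sum=5, jpy_sum=189

[fee_sum: type = 'fee' AND currency IN ('CAD', 'GBP')]
txn_id=300: ✗
txn_id=301: ✗
txn_id=302: ✗
txn_id=303: ✗
txn_id=304: ✗
txn_id=305: ✗
txn_id=306: ✗
txn_id=307: ✗
txn_id=308: ✗
txn_id=309: ✓ → 89
txn_id=310: ✗
txn_id=311: ✗
fee_sum = 89
—
[transfer_sum: type = 'transfer' AND currency <> 'JPY']
txn_id=300: ✗
txn_id=301: ✗
txn_id=302: ✗
txn_id=303: ✗
txn_id=304: ✗
txn_id=305: ✗
txn_id=306: ✗
txn_id=307: ✓ → 5
txn_id=308: ✗
txn_id=309: ✗
txn_id=310: ✗
txn_id=311: ✗
transfer_sum = 5
—
[jpy_sum: currency <> 'JPY' AND amount BETWEEN 755 AND 1834]
txn_id=300: ✗
txn_id=301: ✓ → 46
txn_id=302: ✗
txn_id=303: ✗
txn_id=304: ✗
txn_id=305: ✗
txn_id=306: ✗
txn_id=307: ✓ → 5
txn_id=308: ✗
txn_id=309: ✗
txn_id=310: ✓ → 96
txn_id=311: ✓ → 42
jpy_sum = 46 + 5 + 96 + 42 = 189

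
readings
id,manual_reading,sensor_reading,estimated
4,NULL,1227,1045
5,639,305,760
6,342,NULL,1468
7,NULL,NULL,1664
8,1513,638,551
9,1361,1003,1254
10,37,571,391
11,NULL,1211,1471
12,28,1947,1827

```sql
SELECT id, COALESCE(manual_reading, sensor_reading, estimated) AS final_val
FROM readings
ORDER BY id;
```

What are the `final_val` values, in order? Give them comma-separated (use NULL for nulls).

1227, 639, 342, 1664, 1513, 1361, 37, 1211, 28

id=4: manual_reading=NULL, sensor_reading=1227 → 1227
id=5: manual_reading=639 → 639
id=6: manual_reading=342 → 342
id=7: manual_reading=NULL, sensor_reading=NULL, estimated=1664 → 1664
id=8: manual_reading=1513 → 1513
id=9: manual_reading=1361 → 1361
id=10: manual_reading=37 → 37
id=11: manual_reading=NULL, sensor_reading=1211 → 1211
id=12: manual_reading=28 → 28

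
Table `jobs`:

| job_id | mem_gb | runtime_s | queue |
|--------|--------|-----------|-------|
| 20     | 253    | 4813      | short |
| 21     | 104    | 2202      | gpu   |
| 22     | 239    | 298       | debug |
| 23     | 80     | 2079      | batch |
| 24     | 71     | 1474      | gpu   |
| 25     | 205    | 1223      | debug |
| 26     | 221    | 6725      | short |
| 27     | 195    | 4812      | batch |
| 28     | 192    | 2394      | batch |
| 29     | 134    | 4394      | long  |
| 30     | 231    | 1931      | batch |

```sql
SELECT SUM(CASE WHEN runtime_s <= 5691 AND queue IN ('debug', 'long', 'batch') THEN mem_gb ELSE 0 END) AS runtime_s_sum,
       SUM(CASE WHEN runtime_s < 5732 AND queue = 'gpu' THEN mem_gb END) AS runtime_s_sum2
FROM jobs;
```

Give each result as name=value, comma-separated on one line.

[runtime_s_sum: runtime_s <= 5691 AND queue IN ('debug', 'long', 'batch')]
job_id=20: ✗
job_id=21: ✗
job_id=22: ✓ → 239
job_id=23: ✓ → 80
job_id=24: ✗
job_id=25: ✓ → 205
job_id=26: ✗
job_id=27: ✓ → 195
job_id=28: ✓ → 192
job_id=29: ✓ → 134
job_id=30: ✓ → 231
runtime_s_sum = 239 + 80 + 205 + 195 + 192 + 134 + 231 = 1276
—
[runtime_s_sum2: runtime_s < 5732 AND queue = 'gpu']
job_id=20: ✗
job_id=21: ✓ → 104
job_id=22: ✗
job_id=23: ✗
job_id=24: ✓ → 71
job_id=25: ✗
job_id=26: ✗
job_id=27: ✗
job_id=28: ✗
job_id=29: ✗
job_id=30: ✗
runtime_s_sum2 = 104 + 71 = 175

runtime_s_sum=1276, runtime_s_sum2=175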